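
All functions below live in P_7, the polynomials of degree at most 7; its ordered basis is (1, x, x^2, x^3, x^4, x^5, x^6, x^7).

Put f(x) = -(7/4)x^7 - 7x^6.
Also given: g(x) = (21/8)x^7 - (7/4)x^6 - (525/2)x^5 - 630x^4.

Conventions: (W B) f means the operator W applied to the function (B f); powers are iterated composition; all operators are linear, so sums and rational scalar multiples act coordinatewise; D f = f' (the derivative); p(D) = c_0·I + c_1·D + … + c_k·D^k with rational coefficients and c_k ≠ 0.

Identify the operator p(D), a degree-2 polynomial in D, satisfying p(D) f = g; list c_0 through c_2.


D^0 f = -(7/4)x^7 - 7x^6
D^1 f = -(49/4)x^6 - 42x^5
D^2 f = -(147/2)x^5 - 210x^4
matching coefficients of g against c_0 f + c_1 Df + … from the top degree down determines the c_i
solution: c_0 = -3/2, c_1 = 1, c_2 = 3

c_0 = -3/2, c_1 = 1, c_2 = 3


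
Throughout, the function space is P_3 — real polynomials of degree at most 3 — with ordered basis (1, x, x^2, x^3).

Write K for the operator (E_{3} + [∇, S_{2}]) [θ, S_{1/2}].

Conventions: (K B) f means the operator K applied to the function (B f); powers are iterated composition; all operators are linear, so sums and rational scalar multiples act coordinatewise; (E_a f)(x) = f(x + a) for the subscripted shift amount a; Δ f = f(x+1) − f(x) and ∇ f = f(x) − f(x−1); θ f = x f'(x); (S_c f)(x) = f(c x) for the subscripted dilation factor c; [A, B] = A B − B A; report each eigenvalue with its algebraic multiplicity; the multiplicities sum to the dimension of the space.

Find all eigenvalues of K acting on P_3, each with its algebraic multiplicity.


image of 1: 0
image of x: 0
image of x^2: 0
image of x^3: 0
the matrix is upper triangular; its diagonal is (0, 0, 0, 0)
for a triangular matrix the eigenvalues are the diagonal entries, with algebraic multiplicity their repetition count

λ = 0 (multiplicity 4)


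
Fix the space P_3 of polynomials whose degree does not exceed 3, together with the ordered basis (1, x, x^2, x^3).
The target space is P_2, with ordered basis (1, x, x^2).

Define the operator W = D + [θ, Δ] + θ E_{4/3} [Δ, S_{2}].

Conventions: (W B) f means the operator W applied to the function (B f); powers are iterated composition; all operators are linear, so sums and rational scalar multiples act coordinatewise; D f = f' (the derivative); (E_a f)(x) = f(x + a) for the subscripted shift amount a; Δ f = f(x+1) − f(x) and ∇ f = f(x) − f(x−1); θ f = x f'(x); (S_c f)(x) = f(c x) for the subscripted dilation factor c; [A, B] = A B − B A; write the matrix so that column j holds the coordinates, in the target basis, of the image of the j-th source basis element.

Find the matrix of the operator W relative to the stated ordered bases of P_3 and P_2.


the matrix is [[0, 0, -2, -3]; [0, 0, 4, 44]; [0, 0, 0, 24]] (rows listed top to bottom)

image of 1: 0
image of x: 0
image of x^2: 4x - 2
image of x^3: 24x^2 + 44x - 3
each image's coordinates form column j of the matrix


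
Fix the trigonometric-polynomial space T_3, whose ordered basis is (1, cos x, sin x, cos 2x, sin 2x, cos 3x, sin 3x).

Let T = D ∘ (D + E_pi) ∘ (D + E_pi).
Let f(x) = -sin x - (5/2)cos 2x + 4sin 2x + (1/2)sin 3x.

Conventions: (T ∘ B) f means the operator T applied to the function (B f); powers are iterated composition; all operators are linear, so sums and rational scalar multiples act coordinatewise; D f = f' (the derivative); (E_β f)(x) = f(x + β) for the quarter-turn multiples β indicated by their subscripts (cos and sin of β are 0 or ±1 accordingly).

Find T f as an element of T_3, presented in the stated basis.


D f = -cos x + 8cos 2x + 5sin 2x + (3/2)cos 3x
E_pi f = sin x - (5/2)cos 2x + 4sin 2x - (1/2)sin 3x
(D + E_pi) f = -cos x + sin x + (11/2)cos 2x + 9sin 2x + (3/2)cos 3x - (1/2)sin 3x
D (D + E_pi) f = cos x + sin x + 18cos 2x - 11sin 2x - (3/2)cos 3x - (9/2)sin 3x
E_pi (D + E_pi) f = cos x - sin x + (11/2)cos 2x + 9sin 2x - (3/2)cos 3x + (1/2)sin 3x
(D + E_pi) (D + E_pi) f = 2cos x + (47/2)cos 2x - 2sin 2x - 3cos 3x - 4sin 3x
D (D + E_pi) (D + E_pi) f = -2sin x - 4cos 2x - 47sin 2x - 12cos 3x + 9sin 3x

the image equals g(x) = -2sin x - 4cos 2x - 47sin 2x - 12cos 3x + 9sin 3x


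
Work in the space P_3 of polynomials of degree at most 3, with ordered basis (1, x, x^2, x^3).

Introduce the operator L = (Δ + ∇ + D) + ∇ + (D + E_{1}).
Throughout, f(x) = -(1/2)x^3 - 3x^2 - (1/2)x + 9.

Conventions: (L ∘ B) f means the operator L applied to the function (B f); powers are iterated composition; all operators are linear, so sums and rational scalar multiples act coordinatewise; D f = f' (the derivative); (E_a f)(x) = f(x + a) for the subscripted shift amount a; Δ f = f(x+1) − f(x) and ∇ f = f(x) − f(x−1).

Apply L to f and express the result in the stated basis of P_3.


the result is g(x) = -(1/2)x^3 - 12x^2 - (73/2)x + 4

Δ f = -(3/2)x^2 - (15/2)x - 4
∇ f = -(3/2)x^2 - (9/2)x + 2
D f = -(3/2)x^2 - 6x - 1/2
(Δ + ∇ + D) f = -(9/2)x^2 - 18x - 5/2
∇ f = -(3/2)x^2 - (9/2)x + 2
D f = -(3/2)x^2 - 6x - 1/2
E_{1} f = -(1/2)x^3 - (9/2)x^2 - 8x + 5
(D + E_{1}) f = -(1/2)x^3 - 6x^2 - 14x + 9/2
((Δ + ∇ + D) + ∇ + (D + E_{1})) f = -(1/2)x^3 - 12x^2 - (73/2)x + 4


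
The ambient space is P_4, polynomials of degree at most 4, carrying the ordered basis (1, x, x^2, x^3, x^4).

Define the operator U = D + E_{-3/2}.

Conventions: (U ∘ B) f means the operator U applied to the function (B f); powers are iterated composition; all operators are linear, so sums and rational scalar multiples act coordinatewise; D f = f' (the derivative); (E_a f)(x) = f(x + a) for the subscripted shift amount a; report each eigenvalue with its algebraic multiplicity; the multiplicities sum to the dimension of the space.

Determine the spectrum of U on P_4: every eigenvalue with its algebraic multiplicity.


λ = 1 (multiplicity 5)

image of 1: 1
image of x: x - 1/2
image of x^2: x^2 - x + 9/4
image of x^3: x^3 - (3/2)x^2 + (27/4)x - 27/8
image of x^4: x^4 - 2x^3 + (27/2)x^2 - (27/2)x + 81/16
the matrix is upper triangular; its diagonal is (1, 1, 1, 1, 1)
for a triangular matrix the eigenvalues are the diagonal entries, with algebraic multiplicity their repetition count


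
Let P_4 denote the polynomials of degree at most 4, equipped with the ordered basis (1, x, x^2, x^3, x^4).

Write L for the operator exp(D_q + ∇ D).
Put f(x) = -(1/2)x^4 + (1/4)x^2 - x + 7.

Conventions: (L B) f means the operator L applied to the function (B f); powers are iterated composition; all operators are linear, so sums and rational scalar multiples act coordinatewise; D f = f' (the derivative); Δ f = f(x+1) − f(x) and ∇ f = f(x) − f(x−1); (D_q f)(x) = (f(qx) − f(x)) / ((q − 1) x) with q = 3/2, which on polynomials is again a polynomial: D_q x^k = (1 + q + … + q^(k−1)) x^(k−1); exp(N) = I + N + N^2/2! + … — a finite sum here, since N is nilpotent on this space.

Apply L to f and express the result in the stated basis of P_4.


the result is g(x) = -(1/2)x^4 - (65/16)x^3 - (1971/128)x^2 - (16975/768)x - 7269/1024

order-1 term: -(65/16)x^3 - 6x^2 + (53/8)x - 5/2
order-2 term: -(1235/128)x^2 - (315/16)x + 109/32
order-3 term: -(6175/768)x - 2495/192
order-4 term: -6175/3072
the series for exp(D_q + ∇ D) f terminates at order 4
exp(D_q + ∇ D) f = -(1/2)x^4 - (65/16)x^3 - (1971/128)x^2 - (16975/768)x - 7269/1024


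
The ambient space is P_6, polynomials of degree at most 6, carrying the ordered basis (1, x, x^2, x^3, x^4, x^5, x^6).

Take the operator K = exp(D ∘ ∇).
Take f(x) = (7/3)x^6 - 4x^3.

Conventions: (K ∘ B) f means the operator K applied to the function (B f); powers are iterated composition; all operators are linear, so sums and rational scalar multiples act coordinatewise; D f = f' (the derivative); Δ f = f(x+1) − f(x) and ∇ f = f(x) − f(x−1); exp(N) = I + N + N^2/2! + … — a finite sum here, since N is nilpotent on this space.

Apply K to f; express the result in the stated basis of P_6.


the image equals g(x) = (7/3)x^6 + 70x^4 - 144x^3 + 560x^2 - 934x + 796

order-1 term: 70x^4 - 140x^3 + 140x^2 - 94x + 26
order-2 term: 420x^2 - 840x + 490
order-3 term: 280
the series for exp(D ∘ ∇) f terminates at order 3
exp(D ∘ ∇) f = (7/3)x^6 + 70x^4 - 144x^3 + 560x^2 - 934x + 796


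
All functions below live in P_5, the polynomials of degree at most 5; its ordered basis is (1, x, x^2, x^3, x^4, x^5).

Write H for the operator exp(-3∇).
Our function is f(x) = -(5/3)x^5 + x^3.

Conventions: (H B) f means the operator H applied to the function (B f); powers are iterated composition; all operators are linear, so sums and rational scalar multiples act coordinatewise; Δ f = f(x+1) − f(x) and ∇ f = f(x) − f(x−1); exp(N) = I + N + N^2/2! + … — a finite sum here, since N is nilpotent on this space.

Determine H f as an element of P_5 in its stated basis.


order-1 term: 25x^4 - 50x^3 + 41x^2 - 16x + 2
order-2 term: -150x^3 + 450x^2 - 498x + 198
order-3 term: 450x^2 - 1350x + 1098
order-4 term: -675x + 1350
order-5 term: 405
the series for exp(-3∇) f terminates at order 5
exp(-3∇) f = -(5/3)x^5 + 25x^4 - 199x^3 + 941x^2 - 2539x + 3053

the result is g(x) = -(5/3)x^5 + 25x^4 - 199x^3 + 941x^2 - 2539x + 3053


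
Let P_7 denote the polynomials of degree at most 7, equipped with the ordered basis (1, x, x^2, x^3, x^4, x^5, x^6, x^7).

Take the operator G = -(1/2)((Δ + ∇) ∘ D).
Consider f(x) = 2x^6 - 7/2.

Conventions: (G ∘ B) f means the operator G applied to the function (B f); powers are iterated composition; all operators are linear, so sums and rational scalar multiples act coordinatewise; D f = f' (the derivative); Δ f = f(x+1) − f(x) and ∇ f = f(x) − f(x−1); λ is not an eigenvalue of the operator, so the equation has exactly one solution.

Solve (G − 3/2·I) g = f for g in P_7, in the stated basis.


write g with unknown coordinates in the stated basis and equate coefficients in (G − 3/2·I) g = f
solving from the highest basis element down gives g = -(4/3)x^6 + (80/3)x^4 - 160x^2 + 1349/9
check: G g = 40x^4 - 240x^2 + 664/3
so G g − 3/2·g = 2x^6 - 7/2 = f ✓

g(x) = -(4/3)x^6 + (80/3)x^4 - 160x^2 + 1349/9


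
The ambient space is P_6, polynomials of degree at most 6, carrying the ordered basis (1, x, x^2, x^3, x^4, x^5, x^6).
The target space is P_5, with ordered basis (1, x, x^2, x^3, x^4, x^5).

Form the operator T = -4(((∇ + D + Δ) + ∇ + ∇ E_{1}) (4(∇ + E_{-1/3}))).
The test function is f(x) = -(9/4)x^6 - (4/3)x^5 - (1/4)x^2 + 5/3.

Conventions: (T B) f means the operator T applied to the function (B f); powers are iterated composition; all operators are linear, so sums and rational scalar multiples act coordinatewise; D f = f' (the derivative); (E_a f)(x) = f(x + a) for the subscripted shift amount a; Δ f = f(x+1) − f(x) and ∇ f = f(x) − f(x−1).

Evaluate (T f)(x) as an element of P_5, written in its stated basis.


∇ f = -(27/2)x^5 + (325/12)x^4 - (95/3)x^3 + (245/12)x^2 - (22/3)x + 7/6
E_{-1/3} f = -(9/4)x^6 + (19/6)x^5 - (55/36)x^4 + (5/27)x^3 - (14/81)x^2 + (34/243)x + 2393/1458
(∇ + E_{-1/3}) f = -(9/4)x^6 - (31/3)x^5 + (230/9)x^4 - (850/27)x^3 + (6559/324)x^2 - (1748/243)x + 2047/729
(4(∇ + E_{-1/3})) f = -9x^6 - (124/3)x^5 + (920/9)x^4 - (3400/27)x^3 + (6559/81)x^2 - (6992/243)x + 8188/729
∇ (4(∇ + E_{-1/3})) f = -54x^5 - (215/3)x^4 + (5780/9)x^3 - (11425/9)x^2 + (89204/81)x - 89966/243
D (4(∇ + E_{-1/3})) f = -54x^5 - (620/3)x^4 + (3680/9)x^3 - (3400/9)x^2 + (13118/81)x - 6992/243
Δ (4(∇ + E_{-1/3})) f = -54x^5 - (1025/3)x^4 - (1660/9)x^3 - (2815/9)x^2 - (5476/81)x - 5306/243
(∇ + D + Δ) (4(∇ + E_{-1/3})) f = -162x^5 - 620x^4 + (2600/3)x^3 - 1960x^2 + (32282/27)x - 34088/81
∇ (4(∇ + E_{-1/3})) f = -54x^5 - (215/3)x^4 + (5780/9)x^3 - (11425/9)x^2 + (89204/81)x - 89966/243
E_{1} (4(∇ + E_{-1/3})) f = -9x^6 - (286/3)x^5 - (2155/9)x^4 - (8380/27)x^3 - (18776/81)x^2 - (23420/243)x - 7730/729
∇ E_{1} (4(∇ + E_{-1/3})) f = -54x^5 - (1025/3)x^4 - (1660/9)x^3 - (2815/9)x^2 - (5476/81)x - 5306/243
((∇ + D + Δ) + ∇ + ∇ E_{1}) (4(∇ + E_{-1/3})) f = -270x^5 - (3100/3)x^4 + (11920/9)x^3 - (31880/9)x^2 + (180574/81)x - 197536/243
(-4(((∇ + D + Δ) + ∇ + ∇ E_{1}) (4(∇ + E_{-1/3})))) f = 1080x^5 + (12400/3)x^4 - (47680/9)x^3 + (127520/9)x^2 - (722296/81)x + 790144/243

the image equals g(x) = 1080x^5 + (12400/3)x^4 - (47680/9)x^3 + (127520/9)x^2 - (722296/81)x + 790144/243


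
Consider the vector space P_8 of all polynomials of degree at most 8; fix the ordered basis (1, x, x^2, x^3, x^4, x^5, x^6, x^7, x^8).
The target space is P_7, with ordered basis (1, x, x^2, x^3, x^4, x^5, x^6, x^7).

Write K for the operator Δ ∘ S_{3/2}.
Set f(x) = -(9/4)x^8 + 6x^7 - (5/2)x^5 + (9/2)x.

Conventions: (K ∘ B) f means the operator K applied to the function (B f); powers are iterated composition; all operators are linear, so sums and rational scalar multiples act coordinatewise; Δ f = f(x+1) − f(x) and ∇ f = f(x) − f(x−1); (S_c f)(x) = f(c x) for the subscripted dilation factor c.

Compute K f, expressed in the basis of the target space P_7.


S_{3/2} f = -(59049/1024)x^8 + (6561/64)x^7 - (1215/64)x^5 + (27/4)x
Δ S_{3/2} f = -(59049/128)x^7 - (229635/256)x^6 - (137781/128)x^5 - (278235/512)x^4 + (21627/128)x^3 + (89181/256)x^2 + (20655/128)x + 33399/1024

g(x) = -(59049/128)x^7 - (229635/256)x^6 - (137781/128)x^5 - (278235/512)x^4 + (21627/128)x^3 + (89181/256)x^2 + (20655/128)x + 33399/1024


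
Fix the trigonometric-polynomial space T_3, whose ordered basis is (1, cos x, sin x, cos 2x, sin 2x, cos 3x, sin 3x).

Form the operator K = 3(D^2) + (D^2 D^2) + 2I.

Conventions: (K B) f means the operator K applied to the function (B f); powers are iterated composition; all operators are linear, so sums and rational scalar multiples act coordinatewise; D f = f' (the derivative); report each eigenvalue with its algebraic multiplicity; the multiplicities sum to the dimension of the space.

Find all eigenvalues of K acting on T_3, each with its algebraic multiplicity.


λ = 0 (multiplicity 2), λ = 2 (multiplicity 1), λ = 6 (multiplicity 2), λ = 56 (multiplicity 2)

image of 1: 2
image of cos x: 0
image of sin x: 0
image of cos 2x: 6cos 2x
image of sin 2x: 6sin 2x
image of cos 3x: 56cos 3x
image of sin 3x: 56sin 3x
the matrix is diagonal; its diagonal is (2, 0, 0, 6, 6, 56, 56)
for a triangular matrix the eigenvalues are the diagonal entries, with algebraic multiplicity their repetition count


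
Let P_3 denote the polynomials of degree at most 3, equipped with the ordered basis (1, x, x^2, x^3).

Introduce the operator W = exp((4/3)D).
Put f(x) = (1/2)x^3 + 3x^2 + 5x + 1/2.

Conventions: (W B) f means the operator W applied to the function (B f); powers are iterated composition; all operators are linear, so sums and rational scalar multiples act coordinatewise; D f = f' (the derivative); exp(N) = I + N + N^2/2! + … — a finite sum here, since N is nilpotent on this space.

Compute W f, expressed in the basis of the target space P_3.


g(x) = (1/2)x^3 + 5x^2 + (47/3)x + 739/54

order-1 term: 2x^2 + 8x + 20/3
order-2 term: (8/3)x + 16/3
order-3 term: 32/27
the series for exp((4/3)D) f terminates at order 3
exp((4/3)D) f = (1/2)x^3 + 5x^2 + (47/3)x + 739/54


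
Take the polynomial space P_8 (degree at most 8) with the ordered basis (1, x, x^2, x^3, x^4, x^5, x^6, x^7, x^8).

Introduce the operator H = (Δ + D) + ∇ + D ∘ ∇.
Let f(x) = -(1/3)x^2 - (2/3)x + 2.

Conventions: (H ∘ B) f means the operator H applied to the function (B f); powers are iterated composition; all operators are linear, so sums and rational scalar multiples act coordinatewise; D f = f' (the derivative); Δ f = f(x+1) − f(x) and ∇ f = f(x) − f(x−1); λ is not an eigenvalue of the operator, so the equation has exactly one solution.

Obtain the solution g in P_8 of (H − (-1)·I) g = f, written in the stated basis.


the image equals g(x) = -(1/3)x^2 + (4/3)x - 4/3

write g with unknown coordinates in the stated basis and equate coefficients in (H − (-1)·I) g = f
solving from the highest basis element down gives g = -(1/3)x^2 + (4/3)x - 4/3
check: H g = -2x + 10/3
so H g − (-1)·g = -(1/3)x^2 - (2/3)x + 2 = f ✓


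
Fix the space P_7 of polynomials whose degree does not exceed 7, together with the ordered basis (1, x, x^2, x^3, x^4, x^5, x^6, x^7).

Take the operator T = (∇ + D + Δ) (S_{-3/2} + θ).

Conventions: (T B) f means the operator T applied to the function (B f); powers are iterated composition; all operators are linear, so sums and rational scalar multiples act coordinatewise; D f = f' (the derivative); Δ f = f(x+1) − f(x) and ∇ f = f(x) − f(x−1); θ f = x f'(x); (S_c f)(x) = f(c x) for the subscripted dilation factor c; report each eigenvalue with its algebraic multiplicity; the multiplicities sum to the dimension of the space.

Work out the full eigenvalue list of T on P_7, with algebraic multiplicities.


image of 1: 0
image of x: -3/2
image of x^2: (51/2)x
image of x^3: -(27/8)x^2 - 3/4
image of x^4: (435/4)x^3 + (145/2)x
image of x^5: -(1245/32)x^4 - (415/8)x^2 - 83/16
image of x^6: (10017/32)x^5 + (5565/8)x^3 + (3339/16)x
image of x^7: -(27111/128)x^6 - (45185/64)x^4 - (27111/64)x^2 - 1291/64
the matrix is upper triangular; its diagonal is (0, 0, 0, 0, 0, 0, 0, 0)
for a triangular matrix the eigenvalues are the diagonal entries, with algebraic multiplicity their repetition count

λ = 0 (multiplicity 8)


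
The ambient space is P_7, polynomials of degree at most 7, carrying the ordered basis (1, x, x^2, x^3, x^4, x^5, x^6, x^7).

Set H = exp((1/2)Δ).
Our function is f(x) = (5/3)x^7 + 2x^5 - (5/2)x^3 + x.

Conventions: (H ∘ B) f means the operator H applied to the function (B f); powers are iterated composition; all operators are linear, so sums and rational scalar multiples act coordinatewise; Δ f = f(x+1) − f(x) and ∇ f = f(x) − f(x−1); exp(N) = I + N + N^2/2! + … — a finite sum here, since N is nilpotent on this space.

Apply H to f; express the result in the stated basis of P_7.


order-1 term: (35/6)x^6 + (35/2)x^5 + (205/6)x^4 + (235/6)x^3 + (95/4)x^2 + (85/12)x + 13/12
order-2 term: (35/4)x^5 + (175/4)x^4 + (1285/12)x^3 + (585/4)x^2 + (2545/24)x + 255/8
order-3 term: (175/24)x^4 + (175/4)x^3 + (895/8)x^2 + (555/4)x + 3295/48
order-4 term: (175/48)x^3 + (175/8)x^2 + (2305/48)x + 905/24
order-5 term: (35/32)x^2 + (175/32)x + 353/48
order-6 term: (35/192)x + 35/64
order-7 term: 5/384
the series for exp((1/2)Δ) f terminates at order 7
exp((1/2)Δ) f = (5/3)x^7 + (35/6)x^6 + (113/4)x^5 + (2045/24)x^4 + (9175/48)x^3 + (9755/32)x^2 + (19619/64)x + 18845/128

the result is g(x) = (5/3)x^7 + (35/6)x^6 + (113/4)x^5 + (2045/24)x^4 + (9175/48)x^3 + (9755/32)x^2 + (19619/64)x + 18845/128


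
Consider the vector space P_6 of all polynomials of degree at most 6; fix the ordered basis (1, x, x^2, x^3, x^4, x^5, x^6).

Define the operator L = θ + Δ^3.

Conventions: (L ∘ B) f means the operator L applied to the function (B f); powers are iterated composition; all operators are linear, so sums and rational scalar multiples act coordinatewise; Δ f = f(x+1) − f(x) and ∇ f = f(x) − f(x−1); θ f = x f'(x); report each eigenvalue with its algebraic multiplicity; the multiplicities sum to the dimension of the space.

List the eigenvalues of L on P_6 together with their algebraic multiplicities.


λ = 0 (multiplicity 1), λ = 1 (multiplicity 1), λ = 2 (multiplicity 1), λ = 3 (multiplicity 1), λ = 4 (multiplicity 1), λ = 5 (multiplicity 1), λ = 6 (multiplicity 1)

image of 1: 0
image of x: x
image of x^2: 2x^2
image of x^3: 3x^3 + 6
image of x^4: 4x^4 + 24x + 36
image of x^5: 5x^5 + 60x^2 + 180x + 150
image of x^6: 6x^6 + 120x^3 + 540x^2 + 900x + 540
the matrix is upper triangular; its diagonal is (0, 1, 2, 3, 4, 5, 6)
for a triangular matrix the eigenvalues are the diagonal entries, with algebraic multiplicity their repetition count


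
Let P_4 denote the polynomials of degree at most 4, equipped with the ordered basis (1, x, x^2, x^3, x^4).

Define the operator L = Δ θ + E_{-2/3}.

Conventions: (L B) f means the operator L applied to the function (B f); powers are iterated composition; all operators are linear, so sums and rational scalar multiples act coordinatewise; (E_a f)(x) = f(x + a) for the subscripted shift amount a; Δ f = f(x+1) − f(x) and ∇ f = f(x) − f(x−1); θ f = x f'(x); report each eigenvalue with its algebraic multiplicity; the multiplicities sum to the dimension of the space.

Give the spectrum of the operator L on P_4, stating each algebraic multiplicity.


λ = 1 (multiplicity 5)

image of 1: 1
image of x: x + 1/3
image of x^2: x^2 + (8/3)x + 22/9
image of x^3: x^3 + 7x^2 + (31/3)x + 73/27
image of x^4: x^4 + (40/3)x^3 + (80/3)x^2 + (400/27)x + 340/81
the matrix is upper triangular; its diagonal is (1, 1, 1, 1, 1)
for a triangular matrix the eigenvalues are the diagonal entries, with algebraic multiplicity their repetition count


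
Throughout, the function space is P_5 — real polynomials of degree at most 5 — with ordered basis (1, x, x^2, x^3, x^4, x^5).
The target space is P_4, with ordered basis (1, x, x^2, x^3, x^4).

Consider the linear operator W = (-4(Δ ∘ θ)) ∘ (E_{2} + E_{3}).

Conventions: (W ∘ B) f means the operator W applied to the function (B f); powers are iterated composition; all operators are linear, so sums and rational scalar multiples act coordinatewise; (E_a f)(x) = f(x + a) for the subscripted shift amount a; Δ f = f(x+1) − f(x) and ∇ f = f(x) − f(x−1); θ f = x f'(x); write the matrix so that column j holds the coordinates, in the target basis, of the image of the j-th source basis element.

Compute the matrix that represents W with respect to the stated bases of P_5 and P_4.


image of 1: 0
image of x: -8
image of x^2: -32x - 56
image of x^3: -72x^2 - 312x - 300
image of x^4: -128x^3 - 912x^2 - 2096x - 1456
image of x^5: -200x^4 - 2000x^3 - 7480x^2 - 12080x - 6740
each image's coordinates form column j of the matrix

the matrix is [[0, -8, -56, -300, -1456, -6740]; [0, 0, -32, -312, -2096, -12080]; [0, 0, 0, -72, -912, -7480]; [0, 0, 0, 0, -128, -2000]; [0, 0, 0, 0, 0, -200]] (rows listed top to bottom)


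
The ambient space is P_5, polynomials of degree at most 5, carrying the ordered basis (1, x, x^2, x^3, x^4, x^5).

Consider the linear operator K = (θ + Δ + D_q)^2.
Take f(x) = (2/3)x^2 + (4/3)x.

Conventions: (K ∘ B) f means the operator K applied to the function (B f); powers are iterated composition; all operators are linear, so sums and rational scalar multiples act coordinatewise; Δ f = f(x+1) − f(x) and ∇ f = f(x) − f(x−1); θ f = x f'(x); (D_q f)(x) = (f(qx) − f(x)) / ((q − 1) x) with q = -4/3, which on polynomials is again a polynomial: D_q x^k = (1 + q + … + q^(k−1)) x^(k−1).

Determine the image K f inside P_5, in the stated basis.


the result is g(x) = (8/3)x^2 + (14/3)x + 56/9

θ f = (4/3)x^2 + (4/3)x
Δ f = (4/3)x + 2
D_q f = -(2/9)x + 4/3
(θ + Δ + D_q) f = (4/3)x^2 + (22/9)x + 10/3
θ (θ + Δ + D_q) f = (8/3)x^2 + (22/9)x
Δ (θ + Δ + D_q) f = (8/3)x + 34/9
D_q (θ + Δ + D_q) f = -(4/9)x + 22/9
(θ + Δ + D_q) (θ + Δ + D_q) f = (8/3)x^2 + (14/3)x + 56/9


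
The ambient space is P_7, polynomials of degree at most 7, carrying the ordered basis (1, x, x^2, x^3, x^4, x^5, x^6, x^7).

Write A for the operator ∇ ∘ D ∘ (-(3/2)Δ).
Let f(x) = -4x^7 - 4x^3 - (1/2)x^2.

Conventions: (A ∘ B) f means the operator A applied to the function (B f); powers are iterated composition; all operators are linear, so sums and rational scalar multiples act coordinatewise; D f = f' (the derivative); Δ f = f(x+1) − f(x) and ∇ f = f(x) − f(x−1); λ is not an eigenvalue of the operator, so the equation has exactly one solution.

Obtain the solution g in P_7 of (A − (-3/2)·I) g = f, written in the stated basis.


write g with unknown coordinates in the stated basis and equate coefficients in (A − (-3/2)·I) g = f
solving from the highest basis element down gives g = -(8/3)x^7 - 560x^4 - (8/3)x^3 - (1681/3)x^2 - 13440x - 160/3
check: A g = 840x^4 + 840x^2 + 20160x + 80
so A g − (-3/2)·g = -4x^7 - 4x^3 - (1/2)x^2 = f ✓

g(x) = -(8/3)x^7 - 560x^4 - (8/3)x^3 - (1681/3)x^2 - 13440x - 160/3


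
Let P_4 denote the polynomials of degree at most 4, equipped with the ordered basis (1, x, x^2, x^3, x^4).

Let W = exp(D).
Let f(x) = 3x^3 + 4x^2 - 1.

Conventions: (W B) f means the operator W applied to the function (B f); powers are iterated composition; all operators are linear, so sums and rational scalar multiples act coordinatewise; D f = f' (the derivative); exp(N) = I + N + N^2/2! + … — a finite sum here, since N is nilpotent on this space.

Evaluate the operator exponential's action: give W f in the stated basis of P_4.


the image equals g(x) = 3x^3 + 13x^2 + 17x + 6

order-1 term: 9x^2 + 8x
order-2 term: 9x + 4
order-3 term: 3
the series for exp(D) f terminates at order 3
exp(D) f = 3x^3 + 13x^2 + 17x + 6


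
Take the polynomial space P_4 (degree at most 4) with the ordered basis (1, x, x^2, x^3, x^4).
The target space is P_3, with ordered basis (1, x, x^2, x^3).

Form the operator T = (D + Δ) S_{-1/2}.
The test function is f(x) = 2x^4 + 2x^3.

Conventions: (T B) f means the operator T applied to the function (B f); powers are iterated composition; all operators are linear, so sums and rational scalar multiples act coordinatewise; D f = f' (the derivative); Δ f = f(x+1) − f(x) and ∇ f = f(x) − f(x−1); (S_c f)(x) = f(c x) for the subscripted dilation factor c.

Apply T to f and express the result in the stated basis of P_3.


S_{-1/2} f = (1/8)x^4 - (1/4)x^3
D S_{-1/2} f = (1/2)x^3 - (3/4)x^2
Δ S_{-1/2} f = (1/2)x^3 - (1/4)x - 1/8
(D + Δ) S_{-1/2} f = x^3 - (3/4)x^2 - (1/4)x - 1/8

the result is g(x) = x^3 - (3/4)x^2 - (1/4)x - 1/8


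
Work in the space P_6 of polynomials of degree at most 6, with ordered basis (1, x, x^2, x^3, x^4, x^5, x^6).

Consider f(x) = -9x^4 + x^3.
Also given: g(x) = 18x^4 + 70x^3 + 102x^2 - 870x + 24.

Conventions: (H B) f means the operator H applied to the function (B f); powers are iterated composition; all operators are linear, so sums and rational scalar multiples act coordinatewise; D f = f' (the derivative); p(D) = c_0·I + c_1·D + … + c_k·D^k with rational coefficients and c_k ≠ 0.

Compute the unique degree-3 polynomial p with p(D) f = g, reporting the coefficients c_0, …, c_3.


D^0 f = -9x^4 + x^3
D^1 f = -36x^3 + 3x^2
D^2 f = -108x^2 + 6x
D^3 f = -216x + 6
matching coefficients of g against c_0 f + c_1 Df + … from the top degree down determines the c_i
solution: c_0 = -2, c_1 = -2, c_2 = -1, c_3 = 4

c_0 = -2, c_1 = -2, c_2 = -1, c_3 = 4


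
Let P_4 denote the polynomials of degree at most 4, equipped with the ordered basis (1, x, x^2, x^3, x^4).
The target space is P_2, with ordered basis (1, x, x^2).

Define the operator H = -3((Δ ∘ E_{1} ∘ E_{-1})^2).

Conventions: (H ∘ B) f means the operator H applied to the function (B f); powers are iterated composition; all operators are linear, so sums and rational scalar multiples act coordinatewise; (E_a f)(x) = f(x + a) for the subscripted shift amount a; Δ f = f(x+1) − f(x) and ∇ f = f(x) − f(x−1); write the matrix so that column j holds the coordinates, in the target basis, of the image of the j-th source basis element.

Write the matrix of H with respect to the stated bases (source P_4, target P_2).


image of 1: 0
image of x: 0
image of x^2: -6
image of x^3: -18x - 18
image of x^4: -36x^2 - 72x - 42
each image's coordinates form column j of the matrix

the matrix is [[0, 0, -6, -18, -42]; [0, 0, 0, -18, -72]; [0, 0, 0, 0, -36]] (rows listed top to bottom)


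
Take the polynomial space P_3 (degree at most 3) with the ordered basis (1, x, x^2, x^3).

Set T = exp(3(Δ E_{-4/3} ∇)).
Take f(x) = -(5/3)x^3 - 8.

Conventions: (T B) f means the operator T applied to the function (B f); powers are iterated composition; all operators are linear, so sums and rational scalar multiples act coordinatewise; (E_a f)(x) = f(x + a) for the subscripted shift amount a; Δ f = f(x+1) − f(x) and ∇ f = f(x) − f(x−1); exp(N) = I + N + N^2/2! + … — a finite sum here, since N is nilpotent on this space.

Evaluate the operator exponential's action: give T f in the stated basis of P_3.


g(x) = -(5/3)x^3 - 30x + 32

order-1 term: -30x + 40
the series for exp(3(Δ E_{-4/3} ∇)) f terminates at order 1
exp(3(Δ E_{-4/3} ∇)) f = -(5/3)x^3 - 30x + 32


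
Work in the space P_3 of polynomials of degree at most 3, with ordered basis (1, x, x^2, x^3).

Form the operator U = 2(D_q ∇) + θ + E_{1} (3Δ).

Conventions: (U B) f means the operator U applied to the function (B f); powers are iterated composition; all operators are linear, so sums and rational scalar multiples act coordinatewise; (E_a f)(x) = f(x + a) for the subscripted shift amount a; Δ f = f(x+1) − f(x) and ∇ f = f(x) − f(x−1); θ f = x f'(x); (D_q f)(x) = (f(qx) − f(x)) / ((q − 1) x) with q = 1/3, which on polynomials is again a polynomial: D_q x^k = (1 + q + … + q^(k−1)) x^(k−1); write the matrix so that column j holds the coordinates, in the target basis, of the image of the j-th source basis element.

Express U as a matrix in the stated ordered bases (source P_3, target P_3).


the matrix is [[0, 3, 13, 15]; [0, 1, 6, 35]; [0, 0, 2, 9]; [0, 0, 0, 3]] (rows listed top to bottom)

image of 1: 0
image of x: x + 3
image of x^2: 2x^2 + 6x + 13
image of x^3: 3x^3 + 9x^2 + 35x + 15
each image's coordinates form column j of the matrix


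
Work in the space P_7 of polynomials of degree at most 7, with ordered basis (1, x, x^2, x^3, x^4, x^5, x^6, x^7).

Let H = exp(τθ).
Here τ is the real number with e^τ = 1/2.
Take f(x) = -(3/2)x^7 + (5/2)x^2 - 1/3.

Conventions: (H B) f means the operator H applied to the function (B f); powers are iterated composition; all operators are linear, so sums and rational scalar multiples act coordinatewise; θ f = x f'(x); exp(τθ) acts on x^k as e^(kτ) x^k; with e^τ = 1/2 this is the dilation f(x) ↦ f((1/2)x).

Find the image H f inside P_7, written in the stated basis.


the result is g(x) = -(3/256)x^7 + (5/8)x^2 - 1/3

exp(τθ) x^k = e^(kτ) x^k; with e^τ = 1/2 this sends x^k to (1/2)^k x^k
x^2 ↦ 1/4 x^2
x^7 ↦ 1/128 x^7
applying this coordinatewise to f: exp(τθ) f = -(3/256)x^7 + (5/8)x^2 - 1/3


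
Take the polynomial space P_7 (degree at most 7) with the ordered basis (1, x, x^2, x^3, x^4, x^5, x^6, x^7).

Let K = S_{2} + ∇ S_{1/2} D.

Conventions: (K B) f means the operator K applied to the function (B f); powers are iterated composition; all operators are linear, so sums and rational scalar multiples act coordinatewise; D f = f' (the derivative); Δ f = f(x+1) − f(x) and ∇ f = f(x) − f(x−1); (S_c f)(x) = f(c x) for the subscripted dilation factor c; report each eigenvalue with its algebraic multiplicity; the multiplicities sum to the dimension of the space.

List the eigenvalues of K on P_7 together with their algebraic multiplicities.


λ = 1 (multiplicity 1), λ = 2 (multiplicity 1), λ = 4 (multiplicity 1), λ = 8 (multiplicity 1), λ = 16 (multiplicity 1), λ = 32 (multiplicity 1), λ = 64 (multiplicity 1), λ = 128 (multiplicity 1)

image of 1: 1
image of x: 2x
image of x^2: 4x^2 + 1
image of x^3: 8x^3 + (3/2)x - 3/4
image of x^4: 16x^4 + (3/2)x^2 - (3/2)x + 1/2
image of x^5: 32x^5 + (5/4)x^3 - (15/8)x^2 + (5/4)x - 5/16
image of x^6: 64x^6 + (15/16)x^4 - (15/8)x^3 + (15/8)x^2 - (15/16)x + 3/16
image of x^7: 128x^7 + (21/32)x^5 - (105/64)x^4 + (35/16)x^3 - (105/64)x^2 + (21/32)x - 7/64
the matrix is upper triangular; its diagonal is (1, 2, 4, 8, 16, 32, 64, 128)
for a triangular matrix the eigenvalues are the diagonal entries, with algebraic multiplicity their repetition count


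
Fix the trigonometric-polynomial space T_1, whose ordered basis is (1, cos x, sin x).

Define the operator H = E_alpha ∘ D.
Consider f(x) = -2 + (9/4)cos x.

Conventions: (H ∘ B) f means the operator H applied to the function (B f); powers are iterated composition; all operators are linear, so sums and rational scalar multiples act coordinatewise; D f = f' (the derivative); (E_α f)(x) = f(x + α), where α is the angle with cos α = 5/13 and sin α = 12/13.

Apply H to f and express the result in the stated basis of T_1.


D f = -(9/4)sin x
E_alpha D f = -(27/13)cos x - (45/52)sin x

the result is g(x) = -(27/13)cos x - (45/52)sin x


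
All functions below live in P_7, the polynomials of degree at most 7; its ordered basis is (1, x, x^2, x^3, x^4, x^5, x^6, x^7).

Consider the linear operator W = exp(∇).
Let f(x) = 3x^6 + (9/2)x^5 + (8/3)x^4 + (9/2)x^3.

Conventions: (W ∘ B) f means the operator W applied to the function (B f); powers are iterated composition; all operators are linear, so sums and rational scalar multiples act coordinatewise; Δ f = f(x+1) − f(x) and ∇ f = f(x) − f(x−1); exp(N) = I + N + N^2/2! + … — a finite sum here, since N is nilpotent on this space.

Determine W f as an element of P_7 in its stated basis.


g(x) = 3x^6 + (45/2)x^5 + (151/6)x^4 - (269/6)x^3 + (27/2)x^2 + (287/6)x - 119/6

order-1 term: 18x^5 - (45/2)x^4 + (77/3)x^3 - (5/2)x^2 - (22/3)x + 10/3
order-2 term: 45x^4 - 135x^3 + 196x^2 - 131x + 92/3
order-3 term: 60x^3 - 225x^2 + (977/3)x - 169
order-4 term: 45x^2 - (315/2)x + 458/3
order-5 term: 18x - 81/2
order-6 term: 3
the series for exp(∇) f terminates at order 6
exp(∇) f = 3x^6 + (45/2)x^5 + (151/6)x^4 - (269/6)x^3 + (27/2)x^2 + (287/6)x - 119/6


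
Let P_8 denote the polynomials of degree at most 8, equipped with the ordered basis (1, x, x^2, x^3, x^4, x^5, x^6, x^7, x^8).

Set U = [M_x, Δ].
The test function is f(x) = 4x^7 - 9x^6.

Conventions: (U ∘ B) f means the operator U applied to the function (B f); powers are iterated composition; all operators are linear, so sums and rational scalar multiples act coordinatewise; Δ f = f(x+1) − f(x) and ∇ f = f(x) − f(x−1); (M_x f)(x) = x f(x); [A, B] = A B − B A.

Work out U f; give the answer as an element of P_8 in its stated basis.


the result is g(x) = -4x^7 - 19x^6 - 30x^5 - 5x^4 + 40x^3 + 51x^2 + 26x + 5

Δ f = 28x^6 + 30x^5 + 5x^4 - 40x^3 - 51x^2 - 26x - 5
M_x Δ f = 28x^7 + 30x^6 + 5x^5 - 40x^4 - 51x^3 - 26x^2 - 5x
M_x f = 4x^8 - 9x^7
Δ M_x f = 32x^7 + 49x^6 + 35x^5 - 35x^4 - 91x^3 - 77x^2 - 31x - 5
[M_x, Δ] f = -4x^7 - 19x^6 - 30x^5 - 5x^4 + 40x^3 + 51x^2 + 26x + 5


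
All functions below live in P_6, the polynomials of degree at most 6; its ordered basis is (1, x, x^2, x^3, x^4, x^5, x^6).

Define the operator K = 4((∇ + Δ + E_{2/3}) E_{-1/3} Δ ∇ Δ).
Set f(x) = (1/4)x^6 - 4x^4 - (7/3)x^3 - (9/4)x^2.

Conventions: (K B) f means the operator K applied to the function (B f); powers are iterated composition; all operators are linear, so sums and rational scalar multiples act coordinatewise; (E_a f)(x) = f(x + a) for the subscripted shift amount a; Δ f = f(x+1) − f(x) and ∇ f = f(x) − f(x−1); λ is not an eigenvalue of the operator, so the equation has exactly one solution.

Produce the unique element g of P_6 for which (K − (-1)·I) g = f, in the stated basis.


write g with unknown coordinates in the stated basis and equate coefficients in (K − (-1)·I) g = f
solving from the highest basis element down gives g = (1/4)x^6 - 4x^4 - (367/3)x^3 - (4089/4)x^2 - 196x + 30956/9
check: K g = 120x^3 + 1020x^2 + 196x - 30956/9
so K g − (-1)·g = (1/4)x^6 - 4x^4 - (7/3)x^3 - (9/4)x^2 = f ✓

the result is g(x) = (1/4)x^6 - 4x^4 - (367/3)x^3 - (4089/4)x^2 - 196x + 30956/9


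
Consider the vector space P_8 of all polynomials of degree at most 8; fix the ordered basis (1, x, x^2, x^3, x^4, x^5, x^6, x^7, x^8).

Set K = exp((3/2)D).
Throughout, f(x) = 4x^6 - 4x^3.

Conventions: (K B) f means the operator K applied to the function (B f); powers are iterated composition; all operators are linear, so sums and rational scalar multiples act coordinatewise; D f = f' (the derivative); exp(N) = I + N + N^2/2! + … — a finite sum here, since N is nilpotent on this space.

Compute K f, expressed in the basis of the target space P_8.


order-1 term: 36x^5 - 18x^2
order-2 term: 135x^4 - 27x
order-3 term: 270x^3 - 27/2
order-4 term: (1215/4)x^2
order-5 term: (729/4)x
order-6 term: 729/16
the series for exp((3/2)D) f terminates at order 6
exp((3/2)D) f = 4x^6 + 36x^5 + 135x^4 + 266x^3 + (1143/4)x^2 + (621/4)x + 513/16

the image equals g(x) = 4x^6 + 36x^5 + 135x^4 + 266x^3 + (1143/4)x^2 + (621/4)x + 513/16


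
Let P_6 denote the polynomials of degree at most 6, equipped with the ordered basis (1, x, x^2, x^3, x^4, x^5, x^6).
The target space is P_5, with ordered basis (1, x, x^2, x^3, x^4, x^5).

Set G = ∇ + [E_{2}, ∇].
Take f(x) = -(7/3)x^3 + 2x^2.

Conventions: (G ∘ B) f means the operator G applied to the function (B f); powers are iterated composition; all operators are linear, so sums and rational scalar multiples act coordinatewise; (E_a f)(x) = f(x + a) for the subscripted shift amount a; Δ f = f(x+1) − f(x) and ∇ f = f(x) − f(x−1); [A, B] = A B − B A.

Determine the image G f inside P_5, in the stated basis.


the image equals g(x) = -7x^2 + 11x - 13/3

∇ f = -7x^2 + 11x - 13/3
∇ f = -7x^2 + 11x - 13/3
E_{2} ∇ f = -7x^2 - 17x - 31/3
E_{2} f = -(7/3)x^3 - 12x^2 - 20x - 32/3
∇ E_{2} f = -7x^2 - 17x - 31/3
[E_{2}, ∇] f = 0
(∇ + [E_{2}, ∇]) f = -7x^2 + 11x - 13/3


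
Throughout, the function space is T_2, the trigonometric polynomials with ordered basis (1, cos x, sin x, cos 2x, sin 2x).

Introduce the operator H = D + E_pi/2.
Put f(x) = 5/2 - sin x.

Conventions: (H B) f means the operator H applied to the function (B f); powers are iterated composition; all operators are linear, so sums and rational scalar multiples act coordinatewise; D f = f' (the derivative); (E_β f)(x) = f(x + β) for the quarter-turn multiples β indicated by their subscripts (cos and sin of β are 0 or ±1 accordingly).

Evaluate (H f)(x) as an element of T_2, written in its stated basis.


D f = -cos x
E_pi/2 f = 5/2 - cos x
(D + E_pi/2) f = 5/2 - 2cos x

the result is g(x) = 5/2 - 2cos x


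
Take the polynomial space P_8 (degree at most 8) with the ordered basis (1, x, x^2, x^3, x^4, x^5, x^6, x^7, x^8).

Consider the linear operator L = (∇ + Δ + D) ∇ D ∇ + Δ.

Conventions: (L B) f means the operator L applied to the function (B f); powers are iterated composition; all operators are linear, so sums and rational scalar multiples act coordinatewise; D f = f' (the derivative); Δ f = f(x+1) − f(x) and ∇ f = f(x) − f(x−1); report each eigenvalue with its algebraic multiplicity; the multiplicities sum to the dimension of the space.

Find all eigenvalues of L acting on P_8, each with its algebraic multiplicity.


image of 1: 0
image of x: 1
image of x^2: 2x + 1
image of x^3: 3x^2 + 3x + 1
image of x^4: 4x^3 + 6x^2 + 4x + 73
image of x^5: 5x^4 + 10x^3 + 10x^2 + 365x - 359
image of x^6: 6x^5 + 15x^4 + 20x^3 + 1095x^2 - 2154x + 1501
image of x^7: 7x^6 + 21x^5 + 35x^4 + 2555x^3 - 7539x^2 + 10507x - 5459
image of x^8: 8x^7 + 28x^6 + 56x^5 + 5110x^4 - 20104x^3 + 42028x^2 - 43672x + 18929
the matrix is upper triangular; its diagonal is (0, 0, 0, 0, 0, 0, 0, 0, 0)
for a triangular matrix the eigenvalues are the diagonal entries, with algebraic multiplicity their repetition count

λ = 0 (multiplicity 9)


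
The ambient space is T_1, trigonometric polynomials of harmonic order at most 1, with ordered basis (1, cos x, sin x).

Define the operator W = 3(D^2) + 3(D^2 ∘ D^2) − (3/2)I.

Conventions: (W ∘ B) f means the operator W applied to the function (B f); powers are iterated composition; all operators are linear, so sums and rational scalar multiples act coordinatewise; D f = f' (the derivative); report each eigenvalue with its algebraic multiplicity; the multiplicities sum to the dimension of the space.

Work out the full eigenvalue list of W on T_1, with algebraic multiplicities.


image of 1: -3/2
image of cos x: -(3/2)cos x
image of sin x: -(3/2)sin x
the matrix is diagonal; its diagonal is (-3/2, -3/2, -3/2)
for a triangular matrix the eigenvalues are the diagonal entries, with algebraic multiplicity their repetition count

λ = -3/2 (multiplicity 3)
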